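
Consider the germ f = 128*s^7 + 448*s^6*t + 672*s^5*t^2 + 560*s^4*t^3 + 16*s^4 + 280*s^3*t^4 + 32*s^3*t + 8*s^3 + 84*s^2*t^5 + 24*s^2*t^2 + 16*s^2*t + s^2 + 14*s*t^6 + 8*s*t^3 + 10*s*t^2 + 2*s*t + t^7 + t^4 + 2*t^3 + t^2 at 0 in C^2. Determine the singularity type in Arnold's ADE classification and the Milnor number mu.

The Hessian of f at 0 is [[2, 2], [2, 2]] with rank 1, so corank 1. A Groebner basis of the Jacobian ideal J(f) in C{s,t} is {7*s*t/3 - 5*s/12 + t^4 + 2*t^3/3 + 23*t^2/12 - 5*t/12, s*t^2 - 2*s*t/3 + s/12 + 2*t^3/3 - 7*t^2/12 + t/12, s^2 + s*t + s/4 + t^2/4 + t/4}; counting standard monomials gives mu = 6. Corank 1: A-series; mu = 6 gives A_6.

Type A_{6}, Milnor number mu = 6.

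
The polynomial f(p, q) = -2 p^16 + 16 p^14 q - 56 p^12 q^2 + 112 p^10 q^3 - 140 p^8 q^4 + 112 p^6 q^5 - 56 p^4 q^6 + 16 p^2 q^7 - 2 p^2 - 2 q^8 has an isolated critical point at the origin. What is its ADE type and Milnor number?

The Hessian of f at 0 has rank 1. Corank 1: A-series; mu = 7 gives A_7.

Type A7, Milnor number mu = 7.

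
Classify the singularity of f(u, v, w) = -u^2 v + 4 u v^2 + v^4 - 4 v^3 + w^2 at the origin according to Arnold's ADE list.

D_5

The Hessian of f at 0 has rank 1. Corank 2; j^3 = -v*(u - 2*v)^2 has shape L^2 M (L != M), so D-series; mu = 5 gives D_5.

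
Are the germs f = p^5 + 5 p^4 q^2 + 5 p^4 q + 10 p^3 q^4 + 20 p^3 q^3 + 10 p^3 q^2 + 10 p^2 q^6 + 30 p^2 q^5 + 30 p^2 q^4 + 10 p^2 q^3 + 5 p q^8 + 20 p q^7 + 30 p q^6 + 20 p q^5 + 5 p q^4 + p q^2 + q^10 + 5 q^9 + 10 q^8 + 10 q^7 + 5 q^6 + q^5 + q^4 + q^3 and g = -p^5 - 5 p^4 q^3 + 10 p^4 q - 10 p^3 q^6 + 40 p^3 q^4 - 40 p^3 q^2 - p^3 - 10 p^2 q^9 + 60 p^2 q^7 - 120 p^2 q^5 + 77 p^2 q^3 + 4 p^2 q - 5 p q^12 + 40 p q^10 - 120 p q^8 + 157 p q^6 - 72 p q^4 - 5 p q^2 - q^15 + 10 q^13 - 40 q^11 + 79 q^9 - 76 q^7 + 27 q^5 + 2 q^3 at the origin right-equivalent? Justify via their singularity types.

Yes.

The Hessian of f at 0 has rank 0. Corank 2; j^3 = q^2*(p + q) has shape L^2 M (L != M), so D-series; mu = 6 gives D_6. The Hessian of g at 0 has rank 0. Corank 2; j^3 = -(p - 2*q)*(p - q)^2 has shape L^2 M (L != M), so D-series; mu = 6 gives D_6. Both have type D_6, hence right-equivalent.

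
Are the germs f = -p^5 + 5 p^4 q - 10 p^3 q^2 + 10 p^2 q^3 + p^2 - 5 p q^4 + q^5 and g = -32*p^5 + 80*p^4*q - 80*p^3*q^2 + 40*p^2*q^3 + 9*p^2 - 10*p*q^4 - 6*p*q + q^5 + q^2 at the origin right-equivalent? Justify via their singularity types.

Yes.

The Hessian of f at 0 has rank 1. Corank 1: A-series; mu = 4 gives A_4. The Hessian of g at 0 has rank 1. Corank 1: A-series; mu = 4 gives A_4. Both have type A_4, hence right-equivalent.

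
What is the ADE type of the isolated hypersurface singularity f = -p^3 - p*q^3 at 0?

E_{7}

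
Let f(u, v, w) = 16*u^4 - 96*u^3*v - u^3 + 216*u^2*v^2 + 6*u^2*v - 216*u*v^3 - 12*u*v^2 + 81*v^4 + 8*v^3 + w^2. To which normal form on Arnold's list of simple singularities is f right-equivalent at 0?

The Hessian of f at 0 has rank 1. Corank 2; j^3 = -(u - 2*v)^3 is a perfect cube, so E-series; the 4-jet and mu = 6 give E_6.

E6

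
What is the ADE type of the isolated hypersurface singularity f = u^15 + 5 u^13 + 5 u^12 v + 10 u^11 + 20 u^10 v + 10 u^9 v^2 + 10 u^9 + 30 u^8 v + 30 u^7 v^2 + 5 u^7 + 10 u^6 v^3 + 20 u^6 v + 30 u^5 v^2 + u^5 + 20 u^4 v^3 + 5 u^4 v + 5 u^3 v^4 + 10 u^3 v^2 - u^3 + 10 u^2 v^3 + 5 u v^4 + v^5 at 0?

E8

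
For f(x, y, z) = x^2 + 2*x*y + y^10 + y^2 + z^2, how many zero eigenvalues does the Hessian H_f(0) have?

Hessian at 0 has rank 2.

1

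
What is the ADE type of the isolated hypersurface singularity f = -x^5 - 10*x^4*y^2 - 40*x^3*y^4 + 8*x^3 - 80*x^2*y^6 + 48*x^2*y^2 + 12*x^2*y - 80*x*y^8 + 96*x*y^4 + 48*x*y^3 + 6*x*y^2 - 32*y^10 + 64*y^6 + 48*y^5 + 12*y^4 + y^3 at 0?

E8

The Hessian of f at 0 has rank 0. Corank 2; j^3 = (2*x + y)^3 is a perfect cube, so E-series; the 5-jet and mu = 8 give E_8.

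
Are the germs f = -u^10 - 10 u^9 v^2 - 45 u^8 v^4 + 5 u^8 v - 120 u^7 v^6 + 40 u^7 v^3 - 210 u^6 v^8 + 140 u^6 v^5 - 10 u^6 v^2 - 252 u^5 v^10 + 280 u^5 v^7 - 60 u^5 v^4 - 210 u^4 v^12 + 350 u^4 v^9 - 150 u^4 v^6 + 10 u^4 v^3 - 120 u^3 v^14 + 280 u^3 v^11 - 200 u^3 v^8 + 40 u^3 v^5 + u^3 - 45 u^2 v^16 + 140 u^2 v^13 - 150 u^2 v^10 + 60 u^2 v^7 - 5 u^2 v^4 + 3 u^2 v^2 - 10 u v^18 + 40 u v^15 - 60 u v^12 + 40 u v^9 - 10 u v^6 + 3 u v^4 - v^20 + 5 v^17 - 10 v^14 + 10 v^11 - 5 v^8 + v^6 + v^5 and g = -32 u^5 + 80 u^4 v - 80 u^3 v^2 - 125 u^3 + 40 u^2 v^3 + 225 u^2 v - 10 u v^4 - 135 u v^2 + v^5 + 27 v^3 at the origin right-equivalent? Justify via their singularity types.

The Hessian of f at 0 has rank 0. Corank 2; j^3 = u^3 is a perfect cube, so E-series; the 5-jet and mu = 8 give E_8. The Hessian of g at 0 has rank 0. Corank 2; j^3 = -(5*u - 3*v)^3 is a perfect cube, so E-series; the 5-jet and mu = 8 give E_8. Both have type E_8, hence right-equivalent.

Yes.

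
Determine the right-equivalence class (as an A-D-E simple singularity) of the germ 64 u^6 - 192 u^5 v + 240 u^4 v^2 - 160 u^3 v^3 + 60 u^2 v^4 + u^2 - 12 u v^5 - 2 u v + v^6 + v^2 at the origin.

The Hessian of f at 0 has rank 1. Corank 1: A-series; mu = 5 gives A_5.

A_{5}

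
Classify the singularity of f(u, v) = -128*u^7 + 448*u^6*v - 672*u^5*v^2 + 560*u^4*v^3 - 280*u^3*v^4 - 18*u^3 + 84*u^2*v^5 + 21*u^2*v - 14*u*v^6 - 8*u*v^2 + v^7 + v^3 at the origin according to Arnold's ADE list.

The Hessian of f at 0 has rank 0. Corank 2; j^3 = -(2*u - v)*(3*u - v)^2 has shape L^2 M (L != M), so D-series; mu = 8 gives D_8.

D8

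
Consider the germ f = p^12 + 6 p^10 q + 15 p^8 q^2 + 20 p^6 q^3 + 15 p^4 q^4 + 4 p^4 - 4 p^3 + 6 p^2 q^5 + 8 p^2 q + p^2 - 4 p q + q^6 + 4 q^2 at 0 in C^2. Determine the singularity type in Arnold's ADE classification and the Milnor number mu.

Type A5, Milnor number mu = 5.

The Hessian of f at 0 has rank 1. Corank 1: A-series; mu = 5 gives A_5.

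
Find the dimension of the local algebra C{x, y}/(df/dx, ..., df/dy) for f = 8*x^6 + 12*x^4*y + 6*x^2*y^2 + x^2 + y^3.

2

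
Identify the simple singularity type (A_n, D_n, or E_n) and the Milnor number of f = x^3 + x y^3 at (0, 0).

Type E_{7}, Milnor number mu = 7.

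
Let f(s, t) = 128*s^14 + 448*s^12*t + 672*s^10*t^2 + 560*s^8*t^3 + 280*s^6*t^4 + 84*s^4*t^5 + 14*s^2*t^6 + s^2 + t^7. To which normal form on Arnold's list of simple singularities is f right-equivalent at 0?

A6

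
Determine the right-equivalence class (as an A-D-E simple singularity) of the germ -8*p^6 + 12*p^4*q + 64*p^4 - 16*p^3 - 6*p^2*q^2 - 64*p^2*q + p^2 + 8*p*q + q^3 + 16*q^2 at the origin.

The Hessian of f at 0 has rank 1. Corank 1: A-series; mu = 2 gives A_2.

A_{2}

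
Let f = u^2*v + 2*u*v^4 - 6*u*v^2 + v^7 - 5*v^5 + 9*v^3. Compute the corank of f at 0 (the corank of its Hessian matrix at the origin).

2

The Hessian at 0 is [[0, 0], [0, 0]] of rank 0; hence corank 2.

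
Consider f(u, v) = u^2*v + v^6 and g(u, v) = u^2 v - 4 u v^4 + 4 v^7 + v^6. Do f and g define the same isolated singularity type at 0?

The Hessian of f at 0 is [[0, 0], [0, 0]] with rank 0, so corank 2. A Groebner basis of the Jacobian ideal J(f) in C{u,v} is {u^2/6 + v^5, u^3, u*v}; counting standard monomials gives mu = 7. Corank 2; j^3 = u^2*v has shape L^2 M (L != M), so D-series; mu = 7 gives D_7. The Hessian of g at 0 is [[0, 0], [0, 0]] with rank 0, so corank 2. A Groebner basis of the Jacobian ideal J(g) in C{u,v} is {-u*v/2 + v^4, u^3, u^2*v, u^2/3 + u*v^2}; counting standard monomials gives mu = 7. Corank 2; j^3 = u^2*v has shape L^2 M (L != M), so D-series; mu = 7 gives D_7. Both have type D_7, hence right-equivalent.

Yes.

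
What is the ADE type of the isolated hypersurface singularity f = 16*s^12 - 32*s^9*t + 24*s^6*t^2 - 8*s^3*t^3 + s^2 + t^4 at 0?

A3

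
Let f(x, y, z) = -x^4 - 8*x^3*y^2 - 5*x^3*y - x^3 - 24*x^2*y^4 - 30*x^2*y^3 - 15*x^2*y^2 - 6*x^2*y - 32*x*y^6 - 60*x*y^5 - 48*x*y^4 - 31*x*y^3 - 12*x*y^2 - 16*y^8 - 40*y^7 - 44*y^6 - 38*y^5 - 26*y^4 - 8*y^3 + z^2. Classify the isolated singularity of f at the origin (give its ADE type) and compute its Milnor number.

The Hessian of f at 0 is [[0, 0, 0], [0, 0, 0], [0, 0, 2]] with rank 1, so corank 2. A Groebner basis of the Jacobian ideal J(f) in C{x,y,z} is {-x^2 - 4*x*y + y^4 + y^3/3 - 4*y^2, x^3 + 18*x^2 + 72*x*y + 2*y^3 + 72*y^2, x^2*y - 17*x^2/3 - 68*x*y/3 - 19*y^3/9 - 68*y^2/3, 4*x^2/3 + x*y^2 + 16*x*y/3 + 14*y^3/9 + 16*y^2/3, z}; counting standard monomials gives mu = 7. Corank 2; j^3 = -(x + 2*y)^3 is a perfect cube, so E-series; the 4-jet and mu = 7 give E_7.

Type E_7, Milnor number mu = 7.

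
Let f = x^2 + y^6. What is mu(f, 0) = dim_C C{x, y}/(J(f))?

The Hessian of f at 0 has rank 1. Corank 1: A-series; mu = 5 gives A_5.

5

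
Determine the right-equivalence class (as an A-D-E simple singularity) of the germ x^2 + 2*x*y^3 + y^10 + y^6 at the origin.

A_{9}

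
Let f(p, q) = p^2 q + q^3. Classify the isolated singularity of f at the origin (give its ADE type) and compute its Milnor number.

The Hessian of f at 0 is [[0, 0], [0, 0]] with rank 0, so corank 2. A Groebner basis of the Jacobian ideal J(f) in C{p,q} is {q^3, p^2 + 3*q^2, p*q}; counting standard monomials gives mu = 4. Corank 2; j^3 = q*(p^2 + q^2) splits into three distinct lines over C (the quadratic factor has nonzero discriminant), so D_4.

Type D_{4}, Milnor number mu = 4.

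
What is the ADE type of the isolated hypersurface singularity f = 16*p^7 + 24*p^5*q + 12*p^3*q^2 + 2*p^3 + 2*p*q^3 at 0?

E7

The Hessian of f at 0 has rank 0. Corank 2; j^3 = 2*p^3 is a perfect cube, so E-series; the 4-jet and mu = 7 give E_7.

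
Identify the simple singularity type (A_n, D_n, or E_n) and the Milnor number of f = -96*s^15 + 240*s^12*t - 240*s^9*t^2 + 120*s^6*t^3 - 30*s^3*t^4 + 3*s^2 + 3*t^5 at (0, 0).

The Hessian of f at 0 is [[6, 0], [0, 0]] with rank 1, so corank 1. A Groebner basis of the Jacobian ideal J(f) in C{s,t} is {t^4, s}; counting standard monomials gives mu = 4. Corank 1: A-series; mu = 4 gives A_4.

Type A_4, Milnor number mu = 4.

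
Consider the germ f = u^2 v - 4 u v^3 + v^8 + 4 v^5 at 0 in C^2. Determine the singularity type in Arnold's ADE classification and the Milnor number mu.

The Hessian of f at 0 has rank 0. Corank 2; j^3 = u^2*v has shape L^2 M (L != M), so D-series; mu = 9 gives D_9.

Type D_{9}, Milnor number mu = 9.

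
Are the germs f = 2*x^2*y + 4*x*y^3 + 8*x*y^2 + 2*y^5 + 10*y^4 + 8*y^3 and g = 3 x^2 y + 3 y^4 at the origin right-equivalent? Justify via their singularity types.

Yes.

The Hessian of f at 0 is [[0, 0], [0, 0]] with rank 0, so corank 2. A Groebner basis of the Jacobian ideal J(f) in C{x,y} is {x*y^2 - 2*x*y - 4*y^2, x*y + y^3 + 2*y^2, x^2 - 4*y^2}; counting standard monomials gives mu = 5. Corank 2; j^3 = 2*y*(x + 2*y)^2 has shape L^2 M (L != M), so D-series; mu = 5 gives D_5. The Hessian of g at 0 is [[0, 0], [0, 0]] with rank 0, so corank 2. A Groebner basis of the Jacobian ideal J(g) in C{x,y} is {x^3, x^2/4 + y^3, x*y}; counting standard monomials gives mu = 5. Corank 2; j^3 = 3*x^2*y has shape L^2 M (L != M), so D-series; mu = 5 gives D_5. Both have type D_5, hence right-equivalent.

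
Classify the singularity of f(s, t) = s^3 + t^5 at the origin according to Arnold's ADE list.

E8

The Hessian of f at 0 has rank 0. Corank 2; j^3 = s^3 is a perfect cube, so E-series; the 5-jet and mu = 8 give E_8.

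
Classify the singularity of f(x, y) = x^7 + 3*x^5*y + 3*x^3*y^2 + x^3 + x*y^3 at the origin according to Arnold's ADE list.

E_7

The Hessian of f at 0 is [[0, 0], [0, 0]] with rank 0, so corank 2. A Groebner basis of the Jacobian ideal J(f) in C{x,y} is {x^3, x*y^2, 3*x^2 + y^3}; counting standard monomials gives mu = 7. Corank 2; j^3 = x^3 is a perfect cube, so E-series; the 4-jet and mu = 7 give E_7.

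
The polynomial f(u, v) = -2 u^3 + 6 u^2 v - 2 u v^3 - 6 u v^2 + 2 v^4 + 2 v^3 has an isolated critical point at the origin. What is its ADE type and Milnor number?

Type E_7, Milnor number mu = 7.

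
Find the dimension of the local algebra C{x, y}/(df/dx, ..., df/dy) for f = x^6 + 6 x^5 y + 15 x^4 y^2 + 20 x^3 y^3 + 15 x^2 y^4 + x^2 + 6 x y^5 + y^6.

5

The Hessian of f at 0 has rank 1. Corank 1: A-series; mu = 5 gives A_5.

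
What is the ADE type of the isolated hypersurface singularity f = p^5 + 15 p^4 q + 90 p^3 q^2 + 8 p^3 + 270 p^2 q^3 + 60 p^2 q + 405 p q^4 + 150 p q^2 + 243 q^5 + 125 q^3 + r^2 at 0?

The Hessian of f at 0 has rank 1. Corank 2; j^3 = (2*p + 5*q)^3 is a perfect cube, so E-series; the 5-jet and mu = 8 give E_8.

E8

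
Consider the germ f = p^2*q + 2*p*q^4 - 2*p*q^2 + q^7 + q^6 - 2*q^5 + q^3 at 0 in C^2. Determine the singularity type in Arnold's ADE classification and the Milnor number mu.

Type D_{7}, Milnor number mu = 7.

The Hessian of f at 0 is [[0, 0], [0, 0]] with rank 0, so corank 2. A Groebner basis of the Jacobian ideal J(f) in C{p,q} is {p*q + q^4 - q^2, p^3 - p^2/2 + p*q - q^3 - q^2/2, p^2*q - p^2/3 + 2*p*q/3 - q^3 - q^2/3, -p^2/6 + p*q^2 + p*q/3 - q^3 - q^2/6}; counting standard monomials gives mu = 7. Corank 2; j^3 = q*(p - q)^2 has shape L^2 M (L != M), so D-series; mu = 7 gives D_7.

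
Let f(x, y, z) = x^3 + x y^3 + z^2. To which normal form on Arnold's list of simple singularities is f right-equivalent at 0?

The Hessian of f at 0 has rank 1. Corank 2; j^3 = x^3 is a perfect cube, so E-series; the 4-jet and mu = 7 give E_7.

E7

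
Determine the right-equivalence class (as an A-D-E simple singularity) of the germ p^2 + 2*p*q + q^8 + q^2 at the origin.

A_7

The Hessian of f at 0 is [[2, 2], [2, 2]] with rank 1, so corank 1. A Groebner basis of the Jacobian ideal J(f) in C{p,q} is {q^7, p + q}; counting standard monomials gives mu = 7. Corank 1: A-series; mu = 7 gives A_7.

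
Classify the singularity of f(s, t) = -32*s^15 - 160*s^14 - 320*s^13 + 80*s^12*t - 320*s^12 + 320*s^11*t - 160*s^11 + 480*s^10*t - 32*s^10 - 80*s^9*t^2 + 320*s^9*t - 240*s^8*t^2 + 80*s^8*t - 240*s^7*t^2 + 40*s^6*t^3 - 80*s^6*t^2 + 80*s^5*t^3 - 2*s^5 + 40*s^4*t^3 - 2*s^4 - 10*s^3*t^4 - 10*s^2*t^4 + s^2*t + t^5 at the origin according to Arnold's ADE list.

The Hessian of f at 0 has rank 0. Corank 2; j^3 = s^2*t has shape L^2 M (L != M), so D-series; mu = 6 gives D_6.

D6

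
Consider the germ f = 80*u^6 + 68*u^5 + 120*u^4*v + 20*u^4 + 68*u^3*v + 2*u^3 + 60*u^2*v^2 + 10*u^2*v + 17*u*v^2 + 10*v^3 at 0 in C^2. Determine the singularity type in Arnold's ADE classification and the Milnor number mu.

The Hessian of f at 0 is [[0, 0], [0, 0]] with rank 0, so corank 2. A Groebner basis of the Jacobian ideal J(f) in C{u,v} is {v^3, u^2 - 11*v^2/2, u*v + 5*v^2/2}; counting standard monomials gives mu = 4. Corank 2; j^3 = (u + 2*v)*(2*u^2 + 6*u*v + 5*v^2) splits into three distinct lines over C (the quadratic factor has nonzero discriminant), so D_4.

Type D_4, Milnor number mu = 4.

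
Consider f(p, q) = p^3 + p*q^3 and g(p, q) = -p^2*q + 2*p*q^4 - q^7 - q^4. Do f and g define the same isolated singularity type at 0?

No.

The Hessian of f at 0 has rank 0. Corank 2; j^3 = p^3 is a perfect cube, so E-series; the 4-jet and mu = 7 give E_7. The Hessian of g at 0 has rank 0. Corank 2; j^3 = -p^2*q has shape L^2 M (L != M), so D-series; mu = 5 gives D_5. f is E_7 but g is D_5, hence not right-equivalent.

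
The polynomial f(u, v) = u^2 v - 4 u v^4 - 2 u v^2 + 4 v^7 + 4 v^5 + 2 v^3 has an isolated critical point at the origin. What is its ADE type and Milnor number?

Type D4, Milnor number mu = 4.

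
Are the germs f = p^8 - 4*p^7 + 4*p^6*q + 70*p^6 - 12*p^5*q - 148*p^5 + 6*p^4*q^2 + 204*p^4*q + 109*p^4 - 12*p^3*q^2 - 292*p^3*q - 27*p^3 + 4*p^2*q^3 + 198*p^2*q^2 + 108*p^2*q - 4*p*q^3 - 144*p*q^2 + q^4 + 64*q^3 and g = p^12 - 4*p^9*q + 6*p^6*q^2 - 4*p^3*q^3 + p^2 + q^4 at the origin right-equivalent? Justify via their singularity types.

The Hessian of f at 0 has rank 0. Corank 2; j^3 = -(3*p - 4*q)^3 is a perfect cube, so E-series; the 4-jet and mu = 6 give E_6. The Hessian of g at 0 has rank 1. Corank 1: A-series; mu = 3 gives A_3. f is E_6 but g is A_3, hence not right-equivalent.

No.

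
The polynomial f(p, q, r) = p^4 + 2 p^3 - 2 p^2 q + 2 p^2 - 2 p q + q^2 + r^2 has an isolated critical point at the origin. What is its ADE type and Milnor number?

Type A_1, Milnor number mu = 1.

The Hessian of f at 0 is [[4, -2, 0], [-2, 2, 0], [0, 0, 2]] with rank 3, so corank 0. A Groebner basis of the Jacobian ideal J(f) in C{p,q,r} is {p, q, r}; counting standard monomials gives mu = 1. Corank 0: nondegenerate Morse point, so A_1.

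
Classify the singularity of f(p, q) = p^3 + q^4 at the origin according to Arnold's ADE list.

The Hessian of f at 0 has rank 0. Corank 2; j^3 = p^3 is a perfect cube, so E-series; the 4-jet and mu = 6 give E_6.

E_6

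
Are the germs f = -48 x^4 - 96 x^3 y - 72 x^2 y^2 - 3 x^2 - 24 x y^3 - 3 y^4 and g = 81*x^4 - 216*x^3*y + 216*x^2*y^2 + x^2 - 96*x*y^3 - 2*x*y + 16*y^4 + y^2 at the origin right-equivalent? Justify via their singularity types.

The Hessian of f at 0 has rank 1. Corank 1: A-series; mu = 3 gives A_3. The Hessian of g at 0 has rank 1. Corank 1: A-series; mu = 3 gives A_3. Both have type A_3, hence right-equivalent.

Yes.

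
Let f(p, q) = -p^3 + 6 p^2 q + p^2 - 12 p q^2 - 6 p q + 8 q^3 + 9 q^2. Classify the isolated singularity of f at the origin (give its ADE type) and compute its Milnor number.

The Hessian of f at 0 has rank 1. Corank 1: A-series; mu = 2 gives A_2.

Type A_2, Milnor number mu = 2.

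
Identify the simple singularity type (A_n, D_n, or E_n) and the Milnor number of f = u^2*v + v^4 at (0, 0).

The Hessian of f at 0 is [[0, 0], [0, 0]] with rank 0, so corank 2. A Groebner basis of the Jacobian ideal J(f) in C{u,v} is {u^3, u^2/4 + v^3, u*v}; counting standard monomials gives mu = 5. Corank 2; j^3 = u^2*v has shape L^2 M (L != M), so D-series; mu = 5 gives D_5.

Type D_5, Milnor number mu = 5.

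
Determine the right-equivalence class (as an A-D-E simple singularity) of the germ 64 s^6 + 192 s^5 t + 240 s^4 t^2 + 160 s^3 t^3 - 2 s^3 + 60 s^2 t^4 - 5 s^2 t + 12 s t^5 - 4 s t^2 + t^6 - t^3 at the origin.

D7

The Hessian of f at 0 is [[0, 0], [0, 0]] with rank 0, so corank 2. A Groebner basis of the Jacobian ideal J(f) in C{s,t} is {s*t/12 + t^5 + t^2/12, s*t^2 + t^3, s^2 + 3*s*t/2 + t^2/2}; counting standard monomials gives mu = 7. Corank 2; j^3 = -(s + t)^2*(2*s + t) has shape L^2 M (L != M), so D-series; mu = 7 gives D_7.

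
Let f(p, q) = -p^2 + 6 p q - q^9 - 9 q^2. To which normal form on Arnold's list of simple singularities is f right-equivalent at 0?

A_{8}

The Hessian of f at 0 has rank 1. Corank 1: A-series; mu = 8 gives A_8.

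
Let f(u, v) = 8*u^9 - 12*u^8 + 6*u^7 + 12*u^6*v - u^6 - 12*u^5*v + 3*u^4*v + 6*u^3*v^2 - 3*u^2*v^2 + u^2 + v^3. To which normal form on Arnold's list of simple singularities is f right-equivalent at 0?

A2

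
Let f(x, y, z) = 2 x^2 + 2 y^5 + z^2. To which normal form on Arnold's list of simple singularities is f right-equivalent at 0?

The Hessian of f at 0 is [[4, 0, 0], [0, 0, 0], [0, 0, 2]] with rank 2, so corank 1. A Groebner basis of the Jacobian ideal J(f) in C{x,y,z} is {y^4, x, z}; counting standard monomials gives mu = 4. Corank 1: A-series; mu = 4 gives A_4.

A_4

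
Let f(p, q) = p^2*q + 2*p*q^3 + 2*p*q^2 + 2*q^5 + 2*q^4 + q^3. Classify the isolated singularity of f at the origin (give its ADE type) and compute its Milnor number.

The Hessian of f at 0 has rank 0. Corank 2; j^3 = q*(p + q)^2 has shape L^2 M (L != M), so D-series; mu = 6 gives D_6.

Type D_6, Milnor number mu = 6.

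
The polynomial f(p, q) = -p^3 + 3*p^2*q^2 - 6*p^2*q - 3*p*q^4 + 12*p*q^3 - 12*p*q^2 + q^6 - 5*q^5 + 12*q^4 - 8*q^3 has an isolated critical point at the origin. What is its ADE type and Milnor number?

Type E_{8}, Milnor number mu = 8.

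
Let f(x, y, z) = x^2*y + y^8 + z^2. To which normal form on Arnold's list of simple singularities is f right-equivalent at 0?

D_{9}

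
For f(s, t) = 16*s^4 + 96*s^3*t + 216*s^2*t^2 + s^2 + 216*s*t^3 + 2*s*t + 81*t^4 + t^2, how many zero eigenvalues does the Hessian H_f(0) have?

The Hessian at 0 is [[2, 2], [2, 2]] of rank 1; hence corank 1.

1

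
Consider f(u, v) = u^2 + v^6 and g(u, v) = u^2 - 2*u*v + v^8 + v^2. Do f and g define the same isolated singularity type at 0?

No.

The Hessian of f at 0 is [[2, 0], [0, 0]] with rank 1, so corank 1. A Groebner basis of the Jacobian ideal J(f) in C{u,v} is {v^5, u}; counting standard monomials gives mu = 5. Corank 1: A-series; mu = 5 gives A_5. The Hessian of g at 0 is [[2, -2], [-2, 2]] with rank 1, so corank 1. A Groebner basis of the Jacobian ideal J(g) in C{u,v} is {v^7, u - v}; counting standard monomials gives mu = 7. Corank 1: A-series; mu = 7 gives A_7. f is A_5 but g is A_7, hence not right-equivalent.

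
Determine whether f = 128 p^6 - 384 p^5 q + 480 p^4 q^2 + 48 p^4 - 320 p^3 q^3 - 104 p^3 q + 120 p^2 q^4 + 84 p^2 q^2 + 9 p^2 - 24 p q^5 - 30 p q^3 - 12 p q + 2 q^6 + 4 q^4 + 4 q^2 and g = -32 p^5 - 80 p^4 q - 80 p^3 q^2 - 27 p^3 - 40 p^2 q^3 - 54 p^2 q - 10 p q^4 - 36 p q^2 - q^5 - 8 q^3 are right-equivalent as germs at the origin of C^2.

No.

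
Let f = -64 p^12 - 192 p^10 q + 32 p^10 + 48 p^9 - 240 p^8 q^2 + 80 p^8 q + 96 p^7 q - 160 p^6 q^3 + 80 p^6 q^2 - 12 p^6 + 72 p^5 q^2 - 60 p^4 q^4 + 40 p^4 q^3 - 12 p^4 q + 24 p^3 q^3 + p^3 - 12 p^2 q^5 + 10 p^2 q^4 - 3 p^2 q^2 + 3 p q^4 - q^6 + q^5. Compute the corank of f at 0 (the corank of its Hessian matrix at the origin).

Hessian at 0 has rank 0.

2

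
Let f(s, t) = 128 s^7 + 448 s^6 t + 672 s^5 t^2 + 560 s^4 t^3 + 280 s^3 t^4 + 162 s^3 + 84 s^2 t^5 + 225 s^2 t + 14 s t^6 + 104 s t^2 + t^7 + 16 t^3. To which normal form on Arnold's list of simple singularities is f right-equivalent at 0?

D_{8}

The Hessian of f at 0 has rank 0. Corank 2; j^3 = (2*s + t)*(9*s + 4*t)^2 has shape L^2 M (L != M), so D-series; mu = 8 gives D_8.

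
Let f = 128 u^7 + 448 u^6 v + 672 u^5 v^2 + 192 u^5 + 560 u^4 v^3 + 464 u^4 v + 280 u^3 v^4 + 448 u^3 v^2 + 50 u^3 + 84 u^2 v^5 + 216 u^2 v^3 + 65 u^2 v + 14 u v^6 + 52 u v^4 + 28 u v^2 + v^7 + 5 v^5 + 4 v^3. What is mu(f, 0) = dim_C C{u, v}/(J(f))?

The Hessian of f at 0 has rank 0. Corank 2; j^3 = (2*u + v)*(5*u + 2*v)^2 has shape L^2 M (L != M), so D-series; mu = 6 gives D_6.

6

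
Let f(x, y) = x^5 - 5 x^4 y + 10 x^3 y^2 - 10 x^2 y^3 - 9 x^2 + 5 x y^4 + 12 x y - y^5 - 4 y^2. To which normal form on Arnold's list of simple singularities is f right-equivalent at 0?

The Hessian of f at 0 has rank 1. Corank 1: A-series; mu = 4 gives A_4.

A_{4}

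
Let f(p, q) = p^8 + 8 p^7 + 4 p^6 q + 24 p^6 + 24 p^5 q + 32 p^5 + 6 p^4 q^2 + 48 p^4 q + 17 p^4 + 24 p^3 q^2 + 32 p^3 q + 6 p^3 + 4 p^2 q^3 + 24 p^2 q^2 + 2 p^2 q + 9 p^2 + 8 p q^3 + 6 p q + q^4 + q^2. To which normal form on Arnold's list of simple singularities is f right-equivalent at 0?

A3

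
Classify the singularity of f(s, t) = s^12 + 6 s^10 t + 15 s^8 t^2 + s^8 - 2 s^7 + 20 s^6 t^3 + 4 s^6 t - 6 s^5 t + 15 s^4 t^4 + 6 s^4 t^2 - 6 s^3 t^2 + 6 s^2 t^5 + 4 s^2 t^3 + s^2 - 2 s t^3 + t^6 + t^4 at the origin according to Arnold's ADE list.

A_3

The Hessian of f at 0 has rank 1. Corank 1: A-series; mu = 3 gives A_3.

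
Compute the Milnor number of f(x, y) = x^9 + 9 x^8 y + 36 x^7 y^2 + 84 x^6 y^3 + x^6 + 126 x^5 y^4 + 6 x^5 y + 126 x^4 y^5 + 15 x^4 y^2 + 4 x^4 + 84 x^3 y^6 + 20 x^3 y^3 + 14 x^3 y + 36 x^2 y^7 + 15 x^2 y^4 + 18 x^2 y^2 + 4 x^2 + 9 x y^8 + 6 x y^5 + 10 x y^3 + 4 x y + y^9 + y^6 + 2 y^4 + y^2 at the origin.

The Hessian of f at 0 has rank 1. Corank 1: A-series; mu = 8 gives A_8.

8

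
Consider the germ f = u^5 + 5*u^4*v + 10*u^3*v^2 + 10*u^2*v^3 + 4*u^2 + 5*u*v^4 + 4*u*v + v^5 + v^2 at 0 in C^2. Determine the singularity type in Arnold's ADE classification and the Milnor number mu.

The Hessian of f at 0 has rank 1. Corank 1: A-series; mu = 4 gives A_4.

Type A_4, Milnor number mu = 4.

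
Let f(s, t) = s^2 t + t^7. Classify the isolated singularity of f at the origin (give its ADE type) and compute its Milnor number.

Type D8, Milnor number mu = 8.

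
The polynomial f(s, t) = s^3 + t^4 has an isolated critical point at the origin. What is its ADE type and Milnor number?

Type E_{6}, Milnor number mu = 6.

The Hessian of f at 0 is [[0, 0], [0, 0]] with rank 0, so corank 2. A Groebner basis of the Jacobian ideal J(f) in C{s,t} is {t^3, s^2}; counting standard monomials gives mu = 6. Corank 2; j^3 = s^3 is a perfect cube, so E-series; the 4-jet and mu = 6 give E_6.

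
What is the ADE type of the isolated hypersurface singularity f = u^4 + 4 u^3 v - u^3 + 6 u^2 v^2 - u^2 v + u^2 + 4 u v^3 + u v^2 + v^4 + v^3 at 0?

The Hessian of f at 0 has rank 1. Corank 1: A-series; mu = 2 gives A_2.

A_{2}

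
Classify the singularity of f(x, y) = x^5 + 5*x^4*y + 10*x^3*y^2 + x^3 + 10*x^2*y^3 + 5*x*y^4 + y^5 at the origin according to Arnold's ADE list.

The Hessian of f at 0 has rank 0. Corank 2; j^3 = x^3 is a perfect cube, so E-series; the 5-jet and mu = 8 give E_8.

E_{8}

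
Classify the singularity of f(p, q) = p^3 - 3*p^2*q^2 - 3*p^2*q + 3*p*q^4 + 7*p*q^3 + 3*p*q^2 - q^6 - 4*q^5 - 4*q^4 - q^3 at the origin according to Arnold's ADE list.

E_{7}

The Hessian of f at 0 has rank 0. Corank 2; j^3 = (p - q)^3 is a perfect cube, so E-series; the 4-jet and mu = 7 give E_7.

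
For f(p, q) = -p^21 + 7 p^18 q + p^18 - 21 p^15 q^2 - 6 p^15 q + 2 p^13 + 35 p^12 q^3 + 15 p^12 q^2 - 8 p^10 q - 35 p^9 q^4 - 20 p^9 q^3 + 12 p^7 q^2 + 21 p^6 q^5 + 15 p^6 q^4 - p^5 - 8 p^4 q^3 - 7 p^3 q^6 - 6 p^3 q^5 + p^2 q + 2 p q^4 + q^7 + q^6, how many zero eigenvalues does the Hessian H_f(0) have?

The Hessian at 0 is [[0, 0], [0, 0]] of rank 0; hence corank 2.

2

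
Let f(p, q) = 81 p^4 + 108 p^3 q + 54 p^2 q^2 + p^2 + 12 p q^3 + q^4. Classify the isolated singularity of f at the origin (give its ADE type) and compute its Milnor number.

The Hessian of f at 0 has rank 1. Corank 1: A-series; mu = 3 gives A_3.

Type A_{3}, Milnor number mu = 3.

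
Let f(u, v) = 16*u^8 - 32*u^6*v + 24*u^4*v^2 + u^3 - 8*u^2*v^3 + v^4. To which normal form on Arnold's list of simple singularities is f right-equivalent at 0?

E6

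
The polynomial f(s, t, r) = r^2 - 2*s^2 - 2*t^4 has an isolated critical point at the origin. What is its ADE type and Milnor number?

Type A_{3}, Milnor number mu = 3.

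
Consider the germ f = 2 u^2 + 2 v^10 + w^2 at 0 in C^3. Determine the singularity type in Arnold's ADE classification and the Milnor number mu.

The Hessian of f at 0 is [[4, 0, 0], [0, 0, 0], [0, 0, 2]] with rank 2, so corank 1. A Groebner basis of the Jacobian ideal J(f) in C{u,v,w} is {v^9, u, w}; counting standard monomials gives mu = 9. Corank 1: A-series; mu = 9 gives A_9.

Type A_9, Milnor number mu = 9.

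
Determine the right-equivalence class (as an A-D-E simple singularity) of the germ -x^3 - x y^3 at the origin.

E7

The Hessian of f at 0 is [[0, 0], [0, 0]] with rank 0, so corank 2. A Groebner basis of the Jacobian ideal J(f) in C{x,y} is {x^3, x*y^2, 3*x^2 + y^3}; counting standard monomials gives mu = 7. Corank 2; j^3 = -x^3 is a perfect cube, so E-series; the 4-jet and mu = 7 give E_7.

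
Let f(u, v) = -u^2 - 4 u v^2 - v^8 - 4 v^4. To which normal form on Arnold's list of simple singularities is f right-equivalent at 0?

The Hessian of f at 0 has rank 1. Corank 1: A-series; mu = 7 gives A_7.

A7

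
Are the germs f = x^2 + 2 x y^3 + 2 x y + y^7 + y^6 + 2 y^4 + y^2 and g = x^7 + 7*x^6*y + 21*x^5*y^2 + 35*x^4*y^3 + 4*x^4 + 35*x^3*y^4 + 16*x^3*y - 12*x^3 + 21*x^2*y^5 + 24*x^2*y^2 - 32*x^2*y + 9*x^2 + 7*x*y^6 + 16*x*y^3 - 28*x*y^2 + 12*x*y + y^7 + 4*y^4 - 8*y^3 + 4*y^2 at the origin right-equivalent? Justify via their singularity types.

Yes.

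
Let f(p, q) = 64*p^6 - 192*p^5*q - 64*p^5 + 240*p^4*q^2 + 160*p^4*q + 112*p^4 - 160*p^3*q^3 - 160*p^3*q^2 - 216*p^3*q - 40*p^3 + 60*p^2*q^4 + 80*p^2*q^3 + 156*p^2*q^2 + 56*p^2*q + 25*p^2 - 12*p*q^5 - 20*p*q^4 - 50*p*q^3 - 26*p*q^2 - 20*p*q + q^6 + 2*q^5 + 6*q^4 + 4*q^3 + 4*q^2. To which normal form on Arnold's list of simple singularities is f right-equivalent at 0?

A3

The Hessian of f at 0 has rank 1. Corank 1: A-series; mu = 3 gives A_3.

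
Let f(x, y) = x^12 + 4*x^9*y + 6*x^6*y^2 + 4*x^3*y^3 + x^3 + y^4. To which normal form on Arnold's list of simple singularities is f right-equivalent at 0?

The Hessian of f at 0 has rank 0. Corank 2; j^3 = x^3 is a perfect cube, so E-series; the 4-jet and mu = 6 give E_6.

E_{6}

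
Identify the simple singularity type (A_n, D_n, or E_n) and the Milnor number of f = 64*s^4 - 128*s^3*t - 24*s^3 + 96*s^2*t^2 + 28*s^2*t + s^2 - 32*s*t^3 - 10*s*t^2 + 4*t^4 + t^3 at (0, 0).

Type A_{2}, Milnor number mu = 2.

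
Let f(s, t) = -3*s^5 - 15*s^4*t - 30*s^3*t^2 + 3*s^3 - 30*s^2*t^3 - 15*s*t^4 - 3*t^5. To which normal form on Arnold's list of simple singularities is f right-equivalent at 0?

E_8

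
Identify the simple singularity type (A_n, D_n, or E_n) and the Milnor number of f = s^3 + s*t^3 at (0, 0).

Type E7, Milnor number mu = 7.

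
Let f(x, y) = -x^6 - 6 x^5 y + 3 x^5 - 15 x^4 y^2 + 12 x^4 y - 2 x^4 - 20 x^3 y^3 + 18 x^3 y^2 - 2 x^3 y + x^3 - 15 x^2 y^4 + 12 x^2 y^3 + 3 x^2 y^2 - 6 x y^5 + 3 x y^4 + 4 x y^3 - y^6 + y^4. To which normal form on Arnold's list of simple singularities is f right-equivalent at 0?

E6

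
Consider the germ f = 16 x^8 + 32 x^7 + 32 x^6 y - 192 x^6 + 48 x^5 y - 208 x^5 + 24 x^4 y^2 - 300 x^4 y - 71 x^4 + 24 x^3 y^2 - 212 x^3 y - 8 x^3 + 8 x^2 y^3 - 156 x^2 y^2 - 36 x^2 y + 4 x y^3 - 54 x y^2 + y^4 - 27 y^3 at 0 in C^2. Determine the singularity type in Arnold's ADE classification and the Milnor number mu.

The Hessian of f at 0 has rank 0. Corank 2; j^3 = -(2*x + 3*y)^3 is a perfect cube, so E-series; the 4-jet and mu = 6 give E_6.

Type E_6, Milnor number mu = 6.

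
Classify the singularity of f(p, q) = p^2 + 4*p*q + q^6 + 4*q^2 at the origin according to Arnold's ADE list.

The Hessian of f at 0 is [[2, 4], [4, 8]] with rank 1, so corank 1. A Groebner basis of the Jacobian ideal J(f) in C{p,q} is {q^5, p + 2*q}; counting standard monomials gives mu = 5. Corank 1: A-series; mu = 5 gives A_5.

A_5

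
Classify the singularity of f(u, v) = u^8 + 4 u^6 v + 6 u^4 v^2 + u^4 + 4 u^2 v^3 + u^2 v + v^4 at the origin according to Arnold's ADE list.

The Hessian of f at 0 has rank 0. Corank 2; j^3 = u^2*v has shape L^2 M (L != M), so D-series; mu = 5 gives D_5.

D_5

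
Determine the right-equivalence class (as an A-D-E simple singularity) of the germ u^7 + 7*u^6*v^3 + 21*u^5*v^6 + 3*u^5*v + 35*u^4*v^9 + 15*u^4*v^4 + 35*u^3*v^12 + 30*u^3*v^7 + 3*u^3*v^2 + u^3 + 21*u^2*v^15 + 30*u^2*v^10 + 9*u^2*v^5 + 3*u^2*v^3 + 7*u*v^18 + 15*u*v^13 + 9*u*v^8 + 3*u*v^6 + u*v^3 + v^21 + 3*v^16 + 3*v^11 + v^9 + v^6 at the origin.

E_{7}

The Hessian of f at 0 is [[0, 0], [0, 0]] with rank 0, so corank 2. A Groebner basis of the Jacobian ideal J(f) in C{u,v} is {u^3, u*v^2, 3*u^2 + v^3}; counting standard monomials gives mu = 7. Corank 2; j^3 = u^3 is a perfect cube, so E-series; the 4-jet and mu = 7 give E_7.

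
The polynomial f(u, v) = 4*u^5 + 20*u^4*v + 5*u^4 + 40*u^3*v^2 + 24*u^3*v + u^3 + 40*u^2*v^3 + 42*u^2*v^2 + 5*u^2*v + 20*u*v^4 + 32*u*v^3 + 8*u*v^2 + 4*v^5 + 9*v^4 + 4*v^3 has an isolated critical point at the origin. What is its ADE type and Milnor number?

The Hessian of f at 0 is [[0, 0], [0, 0]] with rank 0, so corank 2. A Groebner basis of the Jacobian ideal J(f) in C{u,v} is {u*v^2 + u*v + 2*v^2, -u*v/2 + v^3 - v^2, u^2 + 2*u*v}; counting standard monomials gives mu = 5. Corank 2; j^3 = (u + v)*(u + 2*v)^2 has shape L^2 M (L != M), so D-series; mu = 5 gives D_5.

Type D5, Milnor number mu = 5.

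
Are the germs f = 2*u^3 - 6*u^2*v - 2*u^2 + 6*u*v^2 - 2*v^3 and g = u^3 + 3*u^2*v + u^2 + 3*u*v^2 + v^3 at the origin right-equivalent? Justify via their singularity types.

Yes.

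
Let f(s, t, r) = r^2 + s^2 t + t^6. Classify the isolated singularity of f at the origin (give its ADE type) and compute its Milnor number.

The Hessian of f at 0 has rank 1. Corank 2; j^3 = s^2*t has shape L^2 M (L != M), so D-series; mu = 7 gives D_7.

Type D_7, Milnor number mu = 7.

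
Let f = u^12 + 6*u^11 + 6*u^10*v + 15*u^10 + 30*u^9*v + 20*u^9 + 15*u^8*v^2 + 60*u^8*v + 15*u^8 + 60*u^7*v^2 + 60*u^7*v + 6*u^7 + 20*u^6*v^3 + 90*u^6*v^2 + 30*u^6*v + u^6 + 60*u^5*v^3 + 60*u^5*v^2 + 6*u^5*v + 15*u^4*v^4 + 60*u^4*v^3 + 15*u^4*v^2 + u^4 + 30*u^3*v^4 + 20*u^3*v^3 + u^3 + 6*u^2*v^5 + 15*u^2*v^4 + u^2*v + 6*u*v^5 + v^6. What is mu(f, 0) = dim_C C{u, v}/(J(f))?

7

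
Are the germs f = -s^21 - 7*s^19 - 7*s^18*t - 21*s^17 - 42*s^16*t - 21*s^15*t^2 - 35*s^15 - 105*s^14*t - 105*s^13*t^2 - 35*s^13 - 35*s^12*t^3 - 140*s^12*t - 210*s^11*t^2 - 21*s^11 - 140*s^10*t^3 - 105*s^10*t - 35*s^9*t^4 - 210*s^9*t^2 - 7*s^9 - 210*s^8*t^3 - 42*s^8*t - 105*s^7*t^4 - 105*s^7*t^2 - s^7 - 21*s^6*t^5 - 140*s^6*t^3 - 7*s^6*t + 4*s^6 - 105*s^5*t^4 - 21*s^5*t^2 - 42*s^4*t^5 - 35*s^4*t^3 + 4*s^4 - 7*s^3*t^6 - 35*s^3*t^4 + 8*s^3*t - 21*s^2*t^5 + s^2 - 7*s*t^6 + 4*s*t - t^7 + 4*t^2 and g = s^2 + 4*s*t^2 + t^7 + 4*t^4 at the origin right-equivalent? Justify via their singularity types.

Yes.

The Hessian of f at 0 has rank 1. Corank 1: A-series; mu = 6 gives A_6. The Hessian of g at 0 has rank 1. Corank 1: A-series; mu = 6 gives A_6. Both have type A_6, hence right-equivalent.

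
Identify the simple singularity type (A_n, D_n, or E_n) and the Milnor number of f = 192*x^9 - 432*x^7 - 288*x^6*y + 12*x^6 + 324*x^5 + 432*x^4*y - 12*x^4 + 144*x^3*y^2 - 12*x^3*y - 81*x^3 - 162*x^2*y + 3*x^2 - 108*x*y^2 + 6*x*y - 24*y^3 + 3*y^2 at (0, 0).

The Hessian of f at 0 has rank 1. Corank 1: A-series; mu = 2 gives A_2.

Type A_{2}, Milnor number mu = 2.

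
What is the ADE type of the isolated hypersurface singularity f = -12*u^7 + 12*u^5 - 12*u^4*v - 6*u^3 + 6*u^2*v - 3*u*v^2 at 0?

D_{4}

The Hessian of f at 0 has rank 0. Corank 2; j^3 = -3*u*(2*u^2 - 2*u*v + v^2) splits into three distinct lines over C (the quadratic factor has nonzero discriminant), so D_4.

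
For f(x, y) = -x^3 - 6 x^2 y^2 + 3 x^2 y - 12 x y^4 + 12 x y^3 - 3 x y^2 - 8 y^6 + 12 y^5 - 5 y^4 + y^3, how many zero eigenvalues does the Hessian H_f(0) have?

2

Hessian at 0 has rank 0.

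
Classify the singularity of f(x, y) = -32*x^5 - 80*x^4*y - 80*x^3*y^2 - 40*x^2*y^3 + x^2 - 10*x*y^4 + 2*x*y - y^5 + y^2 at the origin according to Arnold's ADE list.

A_4

The Hessian of f at 0 has rank 1. Corank 1: A-series; mu = 4 gives A_4.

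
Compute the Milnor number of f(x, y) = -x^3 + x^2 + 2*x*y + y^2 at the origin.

2

The Hessian of f at 0 is [[2, 2], [2, 2]] with rank 1, so corank 1. A Groebner basis of the Jacobian ideal J(f) in C{x,y} is {y^2, x + y}; counting standard monomials gives mu = 2. Corank 1: A-series; mu = 2 gives A_2.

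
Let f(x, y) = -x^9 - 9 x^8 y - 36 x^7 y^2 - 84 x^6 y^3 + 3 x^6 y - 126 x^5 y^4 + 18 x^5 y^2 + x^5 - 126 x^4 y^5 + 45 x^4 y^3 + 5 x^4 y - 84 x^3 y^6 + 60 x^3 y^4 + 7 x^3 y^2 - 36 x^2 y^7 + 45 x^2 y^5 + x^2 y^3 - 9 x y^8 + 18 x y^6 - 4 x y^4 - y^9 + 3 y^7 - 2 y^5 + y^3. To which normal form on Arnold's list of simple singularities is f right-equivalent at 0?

E8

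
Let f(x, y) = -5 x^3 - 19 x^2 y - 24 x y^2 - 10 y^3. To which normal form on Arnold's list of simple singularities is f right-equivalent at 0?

D4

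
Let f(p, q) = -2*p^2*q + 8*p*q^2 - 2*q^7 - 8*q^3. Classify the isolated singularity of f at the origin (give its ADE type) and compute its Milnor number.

Type D8, Milnor number mu = 8.

The Hessian of f at 0 has rank 0. Corank 2; j^3 = -2*q*(p - 2*q)^2 has shape L^2 M (L != M), so D-series; mu = 8 gives D_8.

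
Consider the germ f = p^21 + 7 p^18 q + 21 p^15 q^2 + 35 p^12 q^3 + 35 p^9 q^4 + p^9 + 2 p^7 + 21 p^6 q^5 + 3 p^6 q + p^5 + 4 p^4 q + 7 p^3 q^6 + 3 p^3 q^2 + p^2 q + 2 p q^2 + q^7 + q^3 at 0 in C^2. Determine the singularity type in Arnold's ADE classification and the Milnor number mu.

Type D_{8}, Milnor number mu = 8.

The Hessian of f at 0 has rank 0. Corank 2; j^3 = q*(p + q)^2 has shape L^2 M (L != M), so D-series; mu = 8 gives D_8.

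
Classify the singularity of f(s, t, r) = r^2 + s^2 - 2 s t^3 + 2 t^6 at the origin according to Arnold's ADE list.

The Hessian of f at 0 has rank 2. Corank 1: A-series; mu = 5 gives A_5.

A_{5}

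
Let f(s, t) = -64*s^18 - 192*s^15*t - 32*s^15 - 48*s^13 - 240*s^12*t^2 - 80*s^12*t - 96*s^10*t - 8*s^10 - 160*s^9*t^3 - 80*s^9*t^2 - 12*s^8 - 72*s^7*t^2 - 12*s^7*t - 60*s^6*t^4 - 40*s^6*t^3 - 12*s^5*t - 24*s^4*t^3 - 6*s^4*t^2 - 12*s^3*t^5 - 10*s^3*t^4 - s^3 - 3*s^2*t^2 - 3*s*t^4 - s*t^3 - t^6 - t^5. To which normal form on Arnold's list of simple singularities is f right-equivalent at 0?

The Hessian of f at 0 has rank 0. Corank 2; j^3 = -s^3 is a perfect cube, so E-series; the 4-jet and mu = 7 give E_7.

E7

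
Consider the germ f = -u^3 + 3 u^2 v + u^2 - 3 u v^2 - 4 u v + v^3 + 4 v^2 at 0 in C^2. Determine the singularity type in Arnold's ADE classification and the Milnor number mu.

Type A2, Milnor number mu = 2.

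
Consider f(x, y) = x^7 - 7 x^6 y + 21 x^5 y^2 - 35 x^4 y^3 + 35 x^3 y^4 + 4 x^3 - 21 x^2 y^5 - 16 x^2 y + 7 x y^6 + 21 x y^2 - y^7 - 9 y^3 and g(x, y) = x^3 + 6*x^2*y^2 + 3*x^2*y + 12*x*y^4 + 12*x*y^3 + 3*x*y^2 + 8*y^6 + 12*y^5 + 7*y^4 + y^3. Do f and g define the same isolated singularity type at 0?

No.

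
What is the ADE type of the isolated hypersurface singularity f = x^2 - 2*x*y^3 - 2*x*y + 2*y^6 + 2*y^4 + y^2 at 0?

The Hessian of f at 0 is [[2, -2], [-2, 2]] with rank 1, so corank 1. A Groebner basis of the Jacobian ideal J(f) in C{x,y} is {x*y^2 - x + y, -x + y^3 + y, x^2 - 2*x*y + y^2}; counting standard monomials gives mu = 5. Corank 1: A-series; mu = 5 gives A_5.

A5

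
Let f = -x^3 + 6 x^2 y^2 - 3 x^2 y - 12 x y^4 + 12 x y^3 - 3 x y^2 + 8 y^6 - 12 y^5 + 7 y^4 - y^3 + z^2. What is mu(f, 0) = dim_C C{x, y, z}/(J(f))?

6

The Hessian of f at 0 has rank 1. Corank 2; j^3 = -(x + y)^3 is a perfect cube, so E-series; the 4-jet and mu = 6 give E_6.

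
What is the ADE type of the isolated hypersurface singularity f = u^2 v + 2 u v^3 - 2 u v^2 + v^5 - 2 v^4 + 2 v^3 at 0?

D_4

The Hessian of f at 0 has rank 0. Corank 2; j^3 = v*(u^2 - 2*u*v + 2*v^2) splits into three distinct lines over C (the quadratic factor has nonzero discriminant), so D_4.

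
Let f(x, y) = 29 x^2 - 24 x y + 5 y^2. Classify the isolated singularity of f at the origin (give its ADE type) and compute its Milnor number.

The Hessian of f at 0 is [[58, -24], [-24, 10]] with rank 2, so corank 0. A Groebner basis of the Jacobian ideal J(f) in C{x,y} is {x, y}; counting standard monomials gives mu = 1. Corank 0: nondegenerate Morse point, so A_1.

Type A_{1}, Milnor number mu = 1.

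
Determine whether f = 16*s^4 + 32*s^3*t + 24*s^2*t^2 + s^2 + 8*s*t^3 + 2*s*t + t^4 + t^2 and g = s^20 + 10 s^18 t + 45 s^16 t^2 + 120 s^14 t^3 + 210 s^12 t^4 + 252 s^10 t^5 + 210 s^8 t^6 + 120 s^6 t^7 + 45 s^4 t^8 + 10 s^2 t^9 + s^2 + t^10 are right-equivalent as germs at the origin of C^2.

No.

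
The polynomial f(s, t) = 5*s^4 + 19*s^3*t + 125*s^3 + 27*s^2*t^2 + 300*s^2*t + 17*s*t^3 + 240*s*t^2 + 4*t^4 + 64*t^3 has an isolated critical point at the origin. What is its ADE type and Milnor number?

Type E_{7}, Milnor number mu = 7.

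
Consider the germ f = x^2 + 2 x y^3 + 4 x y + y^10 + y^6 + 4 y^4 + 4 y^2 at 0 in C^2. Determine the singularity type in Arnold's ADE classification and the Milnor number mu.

The Hessian of f at 0 has rank 1. Corank 1: A-series; mu = 9 gives A_9.

Type A_9, Milnor number mu = 9.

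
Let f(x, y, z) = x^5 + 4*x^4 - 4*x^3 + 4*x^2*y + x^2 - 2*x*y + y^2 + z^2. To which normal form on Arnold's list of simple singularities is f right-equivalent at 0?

A4

The Hessian of f at 0 has rank 2. Corank 1: A-series; mu = 4 gives A_4.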